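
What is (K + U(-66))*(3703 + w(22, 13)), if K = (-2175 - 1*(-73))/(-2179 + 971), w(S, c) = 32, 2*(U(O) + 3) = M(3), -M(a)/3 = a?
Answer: -12994065/604 ≈ -21513.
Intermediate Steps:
M(a) = -3*a
U(O) = -15/2 (U(O) = -3 + (-3*3)/2 = -3 + (½)*(-9) = -3 - 9/2 = -15/2)
K = 1051/604 (K = (-2175 + 73)/(-1208) = -2102*(-1/1208) = 1051/604 ≈ 1.7401)
(K + U(-66))*(3703 + w(22, 13)) = (1051/604 - 15/2)*(3703 + 32) = -3479/604*3735 = -12994065/604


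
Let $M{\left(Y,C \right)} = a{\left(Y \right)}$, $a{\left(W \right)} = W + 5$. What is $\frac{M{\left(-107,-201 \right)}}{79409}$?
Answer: $- \frac{102}{79409} \approx -0.0012845$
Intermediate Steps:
$a{\left(W \right)} = 5 + W$
$M{\left(Y,C \right)} = 5 + Y$
$\frac{M{\left(-107,-201 \right)}}{79409} = \frac{5 - 107}{79409} = \left(-102\right) \frac{1}{79409} = - \frac{102}{79409}$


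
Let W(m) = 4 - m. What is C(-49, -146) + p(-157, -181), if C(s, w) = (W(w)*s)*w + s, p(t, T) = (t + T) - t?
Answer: 1072870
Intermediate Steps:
p(t, T) = T (p(t, T) = (T + t) - t = T)
C(s, w) = s + s*w*(4 - w) (C(s, w) = ((4 - w)*s)*w + s = (s*(4 - w))*w + s = s*w*(4 - w) + s = s + s*w*(4 - w))
C(-49, -146) + p(-157, -181) = -1*(-49)*(-1 - 146*(-4 - 146)) - 181 = -1*(-49)*(-1 - 146*(-150)) - 181 = -1*(-49)*(-1 + 21900) - 181 = -1*(-49)*21899 - 181 = 1073051 - 181 = 1072870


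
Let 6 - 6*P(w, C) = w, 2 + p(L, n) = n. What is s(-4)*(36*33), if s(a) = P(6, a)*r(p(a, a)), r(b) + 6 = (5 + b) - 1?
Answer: 0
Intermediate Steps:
p(L, n) = -2 + n
r(b) = -2 + b (r(b) = -6 + ((5 + b) - 1) = -6 + (4 + b) = -2 + b)
P(w, C) = 1 - w/6
s(a) = 0 (s(a) = (1 - 1/6*6)*(-2 + (-2 + a)) = (1 - 1)*(-4 + a) = 0*(-4 + a) = 0)
s(-4)*(36*33) = 0*(36*33) = 0*1188 = 0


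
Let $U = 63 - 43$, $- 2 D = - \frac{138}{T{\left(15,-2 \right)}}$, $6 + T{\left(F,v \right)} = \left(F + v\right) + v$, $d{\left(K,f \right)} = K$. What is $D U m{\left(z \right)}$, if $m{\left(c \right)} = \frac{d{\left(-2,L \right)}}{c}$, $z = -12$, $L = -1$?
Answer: $46$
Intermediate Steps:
$T{\left(F,v \right)} = -6 + F + 2 v$ ($T{\left(F,v \right)} = -6 + \left(\left(F + v\right) + v\right) = -6 + \left(F + 2 v\right) = -6 + F + 2 v$)
$D = \frac{69}{5}$ ($D = - \frac{\left(-138\right) \frac{1}{-6 + 15 + 2 \left(-2\right)}}{2} = - \frac{\left(-138\right) \frac{1}{-6 + 15 - 4}}{2} = - \frac{\left(-138\right) \frac{1}{5}}{2} = \left(- \frac{1}{2}\right) \left(- \frac{138}{5}\right) = \frac{69}{5} \approx 13.8$)
$m{\left(c \right)} = - \frac{2}{c}$
$U = 20$
$D U m{\left(z \right)} = \frac{69}{5} \cdot 20 \left(- \frac{2}{-12}\right) = 276 \left(\left(-2\right) \left(- \frac{1}{12}\right)\right) = 276 \cdot \frac{1}{6} = 46$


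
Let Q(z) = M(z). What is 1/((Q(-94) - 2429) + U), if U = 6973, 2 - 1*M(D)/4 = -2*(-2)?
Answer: 1/4536 ≈ 0.00022046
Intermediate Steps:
M(D) = -8 (M(D) = 8 - (-8)*(-2) = 8 - 4*4 = 8 - 16 = -8)
Q(z) = -8
1/((Q(-94) - 2429) + U) = 1/((-8 - 2429) + 6973) = 1/(-2437 + 6973) = 1/4536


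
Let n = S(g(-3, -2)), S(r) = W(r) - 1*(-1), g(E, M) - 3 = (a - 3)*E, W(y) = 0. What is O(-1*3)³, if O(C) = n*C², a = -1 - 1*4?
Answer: 729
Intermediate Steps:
a = -5 (a = -1 - 4 = -5)
g(E, M) = 3 - 8*E (g(E, M) = 3 + (-5 - 3)*E = 3 - 8*E)
S(r) = 1 (S(r) = 0 - 1*(-1) = 0 + 1 = 1)
n = 1
O(C) = C² (O(C) = 1*C² = C²)
O(-1*3)³ = ((-1*3)²)³ = ((-3)²)³ = 9³ = 729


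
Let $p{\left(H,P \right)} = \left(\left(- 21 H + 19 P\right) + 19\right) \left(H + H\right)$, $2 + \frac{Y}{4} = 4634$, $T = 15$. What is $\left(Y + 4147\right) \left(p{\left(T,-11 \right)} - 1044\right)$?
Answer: $-367198950$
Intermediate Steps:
$Y = 18528$ ($Y = -8 + 4 \cdot 4634 = -8 + 18536 = 18528$)
$p{\left(H,P \right)} = 2 H \left(19 - 21 H + 19 P\right)$ ($p{\left(H,P \right)} = \left(19 - 21 H + 19 P\right) 2 H = 2 H \left(19 - 21 H + 19 P\right)$)
$\left(Y + 4147\right) \left(p{\left(T,-11 \right)} - 1044\right) = \left(18528 + 4147\right) \left(2 \cdot 15 \left(19 - 315 + 19 \left(-11\right)\right) - 1044\right) = 22675 \left(2 \cdot 15 \left(19 - 315 - 209\right) - 1044\right) = 22675 \left(2 \cdot 15 \left(-505\right) - 1044\right) = 22675 \left(-15150 - 1044\right) = 22675 \left(-16194\right) = -367198950$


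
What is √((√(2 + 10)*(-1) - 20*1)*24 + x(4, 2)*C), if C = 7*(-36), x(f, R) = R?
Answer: 2*√(-246 - 12*√3) ≈ 32.667*I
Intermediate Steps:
C = -252
√((√(2 + 10)*(-1) - 20*1)*24 + x(4, 2)*C) = √((√(2 + 10)*(-1) - 20*1)*24 + 2*(-252)) = √((√12*(-1) - 20)*24 - 504) = √(((2*√3)*(-1) - 20)*24 - 504) = √((-2*√3 - 20)*24 - 504) = √((-20 - 2*√3)*24 - 504) = √((-480 - 48*√3) - 504) = √(-984 - 48*√3)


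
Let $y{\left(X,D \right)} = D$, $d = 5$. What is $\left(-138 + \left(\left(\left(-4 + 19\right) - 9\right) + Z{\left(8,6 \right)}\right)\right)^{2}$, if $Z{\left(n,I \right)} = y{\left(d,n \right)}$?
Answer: $15376$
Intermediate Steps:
$Z{\left(n,I \right)} = n$
$\left(-138 + \left(\left(\left(-4 + 19\right) - 9\right) + Z{\left(8,6 \right)}\right)\right)^{2} = \left(-138 + \left(\left(\left(-4 + 19\right) - 9\right) + 8\right)\right)^{2} = \left(-138 + \left(\left(15 - 9\right) + 8\right)\right)^{2} = \left(-138 + \left(6 + 8\right)\right)^{2} = \left(-138 + 14\right)^{2} = \left(-124\right)^{2} = 15376$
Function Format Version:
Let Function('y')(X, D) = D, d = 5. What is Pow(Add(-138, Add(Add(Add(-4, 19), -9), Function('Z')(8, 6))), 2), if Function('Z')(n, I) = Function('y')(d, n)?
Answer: 15376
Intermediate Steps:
Function('Z')(n, I) = n
Pow(Add(-138, Add(Add(Add(-4, 19), -9), Function('Z')(8, 6))), 2) = Pow(Add(-138, Add(Add(Add(-4, 19), -9), 8)), 2) = Pow(Add(-138, Add(Add(15, -9), 8)), 2) = Pow(Add(-138, Add(6, 8)), 2) = Pow(Add(-138, 14), 2) = Pow(-124, 2) = 15376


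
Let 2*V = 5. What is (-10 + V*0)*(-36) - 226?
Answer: 134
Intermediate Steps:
V = 5/2 (V = (1/2)*5 = 5/2 ≈ 2.5000)
(-10 + V*0)*(-36) - 226 = (-10 + (5/2)*0)*(-36) - 226 = (-10 + 0)*(-36) - 226 = -10*(-36) - 226 = 360 - 226 = 134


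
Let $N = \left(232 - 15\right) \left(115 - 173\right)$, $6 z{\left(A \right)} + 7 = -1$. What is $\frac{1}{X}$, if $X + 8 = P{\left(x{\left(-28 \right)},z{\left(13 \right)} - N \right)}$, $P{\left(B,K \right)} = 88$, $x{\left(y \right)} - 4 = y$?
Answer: $\frac{1}{80} \approx 0.0125$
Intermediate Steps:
$z{\left(A \right)} = - \frac{4}{3}$ ($z{\left(A \right)} = - \frac{7}{6} + \frac{1}{6} \left(-1\right) = - \frac{7}{6} - \frac{1}{6} = - \frac{4}{3}$)
$x{\left(y \right)} = 4 + y$
$N = -12586$ ($N = 217 \left(-58\right) = -12586$)
$X = 80$ ($X = -8 + 88 = 80$)
$\frac{1}{X} = \frac{1}{80}$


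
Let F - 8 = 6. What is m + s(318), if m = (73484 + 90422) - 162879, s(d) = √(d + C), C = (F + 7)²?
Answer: 1027 + √759 ≈ 1054.6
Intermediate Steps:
F = 14 (F = 8 + 6 = 14)
C = 441 (C = (14 + 7)² = 21² = 441)
s(d) = √(441 + d) (s(d) = √(d + 441) = √(441 + d))
m = 1027 (m = 163906 - 162879 = 1027)
m + s(318) = 1027 + √(441 + 318) = 1027 + √759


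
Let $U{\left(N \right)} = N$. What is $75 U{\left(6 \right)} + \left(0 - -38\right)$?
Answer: $488$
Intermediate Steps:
$75 U{\left(6 \right)} + \left(0 - -38\right) = 75 \cdot 6 + \left(0 - -38\right) = 450 + \left(0 + 38\right) = 450 + 38 = 488$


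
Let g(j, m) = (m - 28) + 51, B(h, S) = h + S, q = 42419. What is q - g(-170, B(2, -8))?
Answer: 42402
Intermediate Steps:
B(h, S) = S + h
g(j, m) = 23 + m (g(j, m) = (-28 + m) + 51 = 23 + m)
q - g(-170, B(2, -8)) = 42419 - (23 + (-8 + 2)) = 42419 - (23 - 6) = 42419 - 1*17 = 42419 - 17 = 42402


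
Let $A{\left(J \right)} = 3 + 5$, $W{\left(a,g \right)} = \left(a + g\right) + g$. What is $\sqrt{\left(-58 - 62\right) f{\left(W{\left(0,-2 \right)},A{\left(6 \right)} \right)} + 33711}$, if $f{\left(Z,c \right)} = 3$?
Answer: $\sqrt{33351} \approx 182.62$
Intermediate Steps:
$W{\left(a,g \right)} = a + 2 g$
$A{\left(J \right)} = 8$
$\sqrt{\left(-58 - 62\right) f{\left(W{\left(0,-2 \right)},A{\left(6 \right)} \right)} + 33711} = \sqrt{\left(-58 - 62\right) 3 + 33711} = \sqrt{\left(-120\right) 3 + 33711} = \sqrt{-360 + 33711} = \sqrt{33351}$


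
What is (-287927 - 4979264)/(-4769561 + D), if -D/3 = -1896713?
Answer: -5267191/920578 ≈ -5.7216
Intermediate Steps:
D = 5690139 (D = -3*(-1896713) = 5690139)
(-287927 - 4979264)/(-4769561 + D) = (-287927 - 4979264)/(-4769561 + 5690139) = -5267191/920578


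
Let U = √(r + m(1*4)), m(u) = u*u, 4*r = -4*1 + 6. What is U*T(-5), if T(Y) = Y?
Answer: -5*√66/2 ≈ -20.310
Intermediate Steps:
r = ½ (r = (-4*1 + 6)/4 = (-4 + 6)/4 = (¼)*2 = ½ ≈ 0.50000)
m(u) = u²
U = √66/2 (U = √(½ + (1*4)²) = √(½ + 4²) = √(½ + 16) = √(33/2) = √66/2 ≈ 4.0620)
U*T(-5) = (√66/2)*(-5) = -5*√66/2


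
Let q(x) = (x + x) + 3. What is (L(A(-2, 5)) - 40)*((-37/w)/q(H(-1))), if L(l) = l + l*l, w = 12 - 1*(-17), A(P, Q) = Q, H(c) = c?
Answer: 370/29 ≈ 12.759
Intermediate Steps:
q(x) = 3 + 2*x (q(x) = 2*x + 3 = 3 + 2*x)
w = 29 (w = 12 + 17 = 29)
L(l) = l + l**2
(L(A(-2, 5)) - 40)*((-37/w)/q(H(-1))) = (5*(1 + 5) - 40)*((-37/29)/(3 + 2*(-1))) = (5*6 - 40)*((-37*1/29)/(3 - 2)) = (30 - 40)*(-37/29/1) = -(-370)/29 = -10*(-37/29) = 370/29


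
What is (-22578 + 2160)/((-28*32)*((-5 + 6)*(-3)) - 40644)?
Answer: 3403/6326 ≈ 0.53794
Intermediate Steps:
(-22578 + 2160)/((-28*32)*((-5 + 6)*(-3)) - 40644) = -20418/(-896*(-3) - 40644) = -20418/(2688 - 40644) = -20418/(-37956) = -20418*(-1/37956) = 3403/6326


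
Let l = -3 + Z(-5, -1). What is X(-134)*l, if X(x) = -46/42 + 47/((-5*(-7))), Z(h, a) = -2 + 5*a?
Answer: -52/21 ≈ -2.4762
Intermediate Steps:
X(x) = 26/105 (X(x) = -46*1/42 + 47/35 = -23/21 + 47*(1/35) = -23/21 + 47/35 = 26/105)
l = -10 (l = -3 + (-2 + 5*(-1)) = -3 + (-2 - 5) = -3 - 7 = -10)
X(-134)*l = (26/105)*(-10) = -52/21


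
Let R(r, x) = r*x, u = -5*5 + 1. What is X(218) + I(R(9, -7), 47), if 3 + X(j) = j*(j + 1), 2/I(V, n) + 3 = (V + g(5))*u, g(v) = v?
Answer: 66309473/1389 ≈ 47739.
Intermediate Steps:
u = -24 (u = -25 + 1 = -24)
I(V, n) = 2/(-123 - 24*V) (I(V, n) = 2/(-3 + (V + 5)*(-24)) = 2/(-3 + (5 + V)*(-24)) = 2/(-3 + (-120 - 24*V)) = 2/(-123 - 24*V))
X(j) = -3 + j*(1 + j) (X(j) = -3 + j*(j + 1) = -3 + j*(1 + j))
X(218) + I(R(9, -7), 47) = (-3 + 218 + 218²) + 2/(3*(-41 - 72*(-7))) = (-3 + 218 + 47524) + 2/(3*(-41 - 8*(-63))) = 47739 + 2/(3*(-41 + 504)) = 47739 + (⅔)/463 = 47739 + (⅔)*(1/463) = 47739 + 2/1389 = 66309473/1389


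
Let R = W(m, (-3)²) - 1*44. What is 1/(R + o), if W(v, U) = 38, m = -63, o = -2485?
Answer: -1/2491 ≈ -0.00040145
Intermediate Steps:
R = -6 (R = 38 - 1*44 = 38 - 44 = -6)
1/(R + o) = 1/(-6 - 2485) = 1/(-2491) = -1/2491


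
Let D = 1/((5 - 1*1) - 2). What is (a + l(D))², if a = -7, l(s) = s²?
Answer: 729/16 ≈ 45.563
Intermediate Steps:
D = ½ (D = 1/((5 - 1) - 2) = 1/(4 - 2) = 1/2 = ½ ≈ 0.50000)
(a + l(D))² = (-7 + (½)²)² = (-7 + ¼)² = (-27/4)² = 729/16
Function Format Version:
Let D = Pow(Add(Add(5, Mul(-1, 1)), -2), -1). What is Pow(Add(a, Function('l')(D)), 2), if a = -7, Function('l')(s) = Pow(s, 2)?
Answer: Rational(729, 16) ≈ 45.563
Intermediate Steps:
D = Rational(1, 2) (D = Pow(Add(Add(5, -1), -2), -1) = Pow(Add(4, -2), -1) = Pow(2, -1) = Rational(1, 2) ≈ 0.50000)
Pow(Add(a, Function('l')(D)), 2) = Pow(Add(-7, Pow(Rational(1, 2), 2)), 2) = Pow(Add(-7, Rational(1, 4)), 2) = Pow(Rational(-27, 4), 2) = Rational(729, 16)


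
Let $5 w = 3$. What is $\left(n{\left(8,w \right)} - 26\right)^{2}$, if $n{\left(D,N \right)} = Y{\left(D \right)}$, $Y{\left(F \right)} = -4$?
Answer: $900$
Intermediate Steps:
$w = \frac{3}{5}$ ($w = \frac{1}{5} \cdot 3 = \frac{3}{5} \approx 0.6$)
$n{\left(D,N \right)} = -4$
$\left(n{\left(8,w \right)} - 26\right)^{2} = \left(-4 - 26\right)^{2} = \left(-30\right)^{2} = 900$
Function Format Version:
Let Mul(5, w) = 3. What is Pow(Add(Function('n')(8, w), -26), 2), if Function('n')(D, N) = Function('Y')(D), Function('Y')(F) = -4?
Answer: 900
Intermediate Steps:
w = Rational(3, 5) (w = Mul(Rational(1, 5), 3) = Rational(3, 5) ≈ 0.60000)
Function('n')(D, N) = -4
Pow(Add(Function('n')(8, w), -26), 2) = Pow(Add(-4, -26), 2) = Pow(-30, 2) = 900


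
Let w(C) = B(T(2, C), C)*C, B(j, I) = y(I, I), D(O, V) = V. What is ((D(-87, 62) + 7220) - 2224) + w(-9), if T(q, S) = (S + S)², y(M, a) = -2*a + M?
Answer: 4977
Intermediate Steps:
y(M, a) = M - 2*a
T(q, S) = 4*S² (T(q, S) = (2*S)² = 4*S²)
B(j, I) = -I (B(j, I) = I - 2*I = -I)
w(C) = -C² (w(C) = (-C)*C = -C²)
((D(-87, 62) + 7220) - 2224) + w(-9) = ((62 + 7220) - 2224) - 1*(-9)² = (7282 - 2224) - 1*81 = 5058 - 81 = 4977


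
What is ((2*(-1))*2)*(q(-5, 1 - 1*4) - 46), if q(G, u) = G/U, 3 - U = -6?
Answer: 1676/9 ≈ 186.22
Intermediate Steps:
U = 9 (U = 3 - 1*(-6) = 3 + 6 = 9)
q(G, u) = G/9
((2*(-1))*2)*(q(-5, 1 - 1*4) - 46) = ((2*(-1))*2)*((⅑)*(-5) - 46) = (-2*2)*(-5/9 - 46) = -4*(-419/9) = 1676/9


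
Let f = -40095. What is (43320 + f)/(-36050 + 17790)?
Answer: -645/3652 ≈ -0.17662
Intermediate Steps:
(43320 + f)/(-36050 + 17790) = (43320 - 40095)/(-36050 + 17790) = 3225/(-18260) = 3225*(-1/18260) = -645/3652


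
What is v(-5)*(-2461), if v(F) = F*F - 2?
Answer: -56603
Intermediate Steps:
v(F) = -2 + F**2 (v(F) = F**2 - 2 = -2 + F**2)
v(-5)*(-2461) = (-2 + (-5)**2)*(-2461) = (-2 + 25)*(-2461) = 23*(-2461) = -56603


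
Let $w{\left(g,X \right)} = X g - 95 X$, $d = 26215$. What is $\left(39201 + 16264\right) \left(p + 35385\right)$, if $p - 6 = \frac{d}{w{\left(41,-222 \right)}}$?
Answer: $\frac{23533440253195}{11988} \approx 1.9631 \cdot 10^{9}$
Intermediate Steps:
$w{\left(g,X \right)} = - 95 X + X g$
$p = \frac{98143}{11988}$ ($p = 6 + \frac{26215}{\left(-222\right) \left(-95 + 41\right)} = 6 + \frac{26215}{\left(-222\right) \left(-54\right)} = 6 + \frac{26215}{11988} = \frac{98143}{11988} \approx 8.1868$)
$\left(39201 + 16264\right) \left(p + 35385\right) = \left(39201 + 16264\right) \left(\frac{98143}{11988} + 35385\right) = 55465 \cdot \frac{424293523}{11988} = \frac{23533440253195}{11988}$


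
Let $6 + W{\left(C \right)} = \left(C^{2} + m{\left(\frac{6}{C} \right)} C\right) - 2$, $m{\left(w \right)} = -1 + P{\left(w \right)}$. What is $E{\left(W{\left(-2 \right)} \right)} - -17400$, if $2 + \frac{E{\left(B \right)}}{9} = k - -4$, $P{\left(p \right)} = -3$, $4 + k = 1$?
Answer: $17391$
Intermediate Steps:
$k = -3$ ($k = -4 + 1 = -3$)
$m{\left(w \right)} = -4$ ($m{\left(w \right)} = -1 - 3 = -4$)
$W{\left(C \right)} = -8 + C^{2} - 4 C$ ($W{\left(C \right)} = -6 - \left(2 - C^{2} + 4 C\right) = -8 + C^{2} - 4 C$)
$E{\left(B \right)} = -9$ ($E{\left(B \right)} = -18 + 9 \left(-3 - -4\right) = -18 + 9 \left(-3 + 4\right) = -18 + 9 \cdot 1 = -18 + 9 = -9$)
$E{\left(W{\left(-2 \right)} \right)} - -17400 = -9 - -17400 = -9 + 17400 = 17391$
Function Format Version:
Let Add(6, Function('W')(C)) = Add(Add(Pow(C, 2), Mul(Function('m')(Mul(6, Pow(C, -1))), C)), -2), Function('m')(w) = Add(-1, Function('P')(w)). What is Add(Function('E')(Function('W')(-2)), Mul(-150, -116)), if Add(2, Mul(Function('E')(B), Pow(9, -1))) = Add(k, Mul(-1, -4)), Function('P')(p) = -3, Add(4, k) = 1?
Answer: 17391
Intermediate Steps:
k = -3 (k = Add(-4, 1) = -3)
Function('m')(w) = -4 (Function('m')(w) = Add(-1, -3) = -4)
Function('W')(C) = Add(-8, Pow(C, 2), Mul(-4, C)) (Function('W')(C) = Add(-6, Add(Add(Pow(C, 2), Mul(-4, C)), -2)) = Add(-6, Add(-2, Pow(C, 2), Mul(-4, C))) = Add(-8, Pow(C, 2), Mul(-4, C)))
Function('E')(B) = -9 (Function('E')(B) = Add(-18, Mul(9, Add(-3, Mul(-1, -4)))) = Add(-18, Mul(9, Add(-3, 4))) = Add(-18, Mul(9, 1)) = Add(-18, 9) = -9)
Add(Function('E')(Function('W')(-2)), Mul(-150, -116)) = Add(-9, Mul(-150, -116)) = Add(-9, 17400) = 17391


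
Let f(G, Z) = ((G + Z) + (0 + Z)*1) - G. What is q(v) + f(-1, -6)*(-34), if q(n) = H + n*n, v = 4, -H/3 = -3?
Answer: 433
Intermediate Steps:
H = 9 (H = -3*(-3) = 9)
q(n) = 9 + n**2 (q(n) = 9 + n*n = 9 + n**2)
f(G, Z) = 2*Z (f(G, Z) = ((G + Z) + Z*1) - G = ((G + Z) + Z) - G = (G + 2*Z) - G = 2*Z)
q(v) + f(-1, -6)*(-34) = (9 + 4**2) + (2*(-6))*(-34) = (9 + 16) - 12*(-34) = 25 + 408 = 433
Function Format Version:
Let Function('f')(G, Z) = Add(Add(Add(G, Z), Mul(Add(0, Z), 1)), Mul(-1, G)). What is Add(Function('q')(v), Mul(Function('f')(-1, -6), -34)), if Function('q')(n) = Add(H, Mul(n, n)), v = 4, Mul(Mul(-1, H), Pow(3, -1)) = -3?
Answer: 433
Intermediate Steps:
H = 9 (H = Mul(-3, -3) = 9)
Function('q')(n) = Add(9, Pow(n, 2)) (Function('q')(n) = Add(9, Mul(n, n)) = Add(9, Pow(n, 2)))
Function('f')(G, Z) = Mul(2, Z) (Function('f')(G, Z) = Add(Add(Add(G, Z), Mul(Z, 1)), Mul(-1, G)) = Add(Add(Add(G, Z), Z), Mul(-1, G)) = Add(Add(G, Mul(2, Z)), Mul(-1, G)) = Mul(2, Z))
Add(Function('q')(v), Mul(Function('f')(-1, -6), -34)) = Add(Add(9, Pow(4, 2)), Mul(Mul(2, -6), -34)) = Add(Add(9, 16), Mul(-12, -34)) = Add(25, 408) = 433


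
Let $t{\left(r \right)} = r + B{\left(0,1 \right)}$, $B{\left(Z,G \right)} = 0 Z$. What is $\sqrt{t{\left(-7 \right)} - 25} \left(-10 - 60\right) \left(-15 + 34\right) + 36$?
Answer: $36 - 5320 i \sqrt{2} \approx 36.0 - 7523.6 i$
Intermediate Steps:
$B{\left(Z,G \right)} = 0$
$t{\left(r \right)} = r$ ($t{\left(r \right)} = r + 0 = r$)
$\sqrt{t{\left(-7 \right)} - 25} \left(-10 - 60\right) \left(-15 + 34\right) + 36 = \sqrt{-7 - 25} \left(-10 - 60\right) \left(-15 + 34\right) + 36 = \sqrt{-32} \left(\left(-70\right) 19\right) + 36 = 4 i \sqrt{2} \left(-1330\right) + 36 = - 5320 i \sqrt{2} + 36 = 36 - 5320 i \sqrt{2}$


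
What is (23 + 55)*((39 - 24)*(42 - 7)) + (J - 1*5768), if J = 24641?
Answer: 59823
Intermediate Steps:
(23 + 55)*((39 - 24)*(42 - 7)) + (J - 1*5768) = (23 + 55)*((39 - 24)*(42 - 7)) + (24641 - 1*5768) = 78*(15*35) + (24641 - 5768) = 78*525 + 18873 = 40950 + 18873 = 59823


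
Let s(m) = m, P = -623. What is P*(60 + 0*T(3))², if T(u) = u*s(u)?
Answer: -2242800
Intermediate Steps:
T(u) = u² (T(u) = u*u = u²)
P*(60 + 0*T(3))² = -623*(60 + 0*3²)² = -623*(60 + 0*9)² = -623*(60 + 0)² = -623*60² = -623*3600 = -2242800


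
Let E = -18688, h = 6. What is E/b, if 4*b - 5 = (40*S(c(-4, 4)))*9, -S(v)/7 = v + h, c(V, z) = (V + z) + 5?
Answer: 74752/27715 ≈ 2.6972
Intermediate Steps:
c(V, z) = 5 + V + z
S(v) = -42 - 7*v (S(v) = -7*(v + 6) = -7*(6 + v) = -42 - 7*v)
b = -27715/4 (b = 5/4 + ((40*(-42 - 7*(5 - 4 + 4)))*9)/4 = 5/4 + ((40*(-42 - 7*5))*9)/4 = 5/4 + ((40*(-42 - 35))*9)/4 = 5/4 + ((40*(-77))*9)/4 = 5/4 + (-3080*9)/4 = 5/4 + (¼)*(-27720) = 5/4 - 6930 = -27715/4 ≈ -6928.8)
E/b = -18688/(-27715/4) = -18688*(-4/27715) = 74752/27715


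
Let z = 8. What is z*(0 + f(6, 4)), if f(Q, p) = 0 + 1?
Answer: 8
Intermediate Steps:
f(Q, p) = 1
z*(0 + f(6, 4)) = 8*(0 + 1) = 8*1 = 8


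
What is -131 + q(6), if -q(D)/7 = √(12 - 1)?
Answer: -131 - 7*√11 ≈ -154.22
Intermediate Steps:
q(D) = -7*√11 (q(D) = -7*√(12 - 1) = -7*√11)
-131 + q(6) = -131 - 7*√11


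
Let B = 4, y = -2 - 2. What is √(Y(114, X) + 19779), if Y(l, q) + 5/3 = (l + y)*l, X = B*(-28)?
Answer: 2*√72714/3 ≈ 179.77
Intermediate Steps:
y = -4
X = -112 (X = 4*(-28) = -112)
Y(l, q) = -5/3 + l*(-4 + l) (Y(l, q) = -5/3 + (l - 4)*l = -5/3 + (-4 + l)*l = -5/3 + l*(-4 + l))
√(Y(114, X) + 19779) = √((-5/3 + 114² - 4*114) + 19779) = √((-5/3 + 12996 - 456) + 19779) = √(37615/3 + 19779) = √(96952/3) = 2*√72714/3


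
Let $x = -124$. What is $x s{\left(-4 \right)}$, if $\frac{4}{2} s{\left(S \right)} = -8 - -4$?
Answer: $248$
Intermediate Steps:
$s{\left(S \right)} = -2$ ($s{\left(S \right)} = \frac{-8 - -4}{2} = \frac{-8 + 4}{2} = \frac{1}{2} \left(-4\right) = -2$)
$x s{\left(-4 \right)} = \left(-124\right) \left(-2\right) = 248$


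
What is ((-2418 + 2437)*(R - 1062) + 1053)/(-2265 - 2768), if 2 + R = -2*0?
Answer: 19163/5033 ≈ 3.8075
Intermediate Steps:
R = -2 (R = -2 - 2*0 = -2 + 0 = -2)
((-2418 + 2437)*(R - 1062) + 1053)/(-2265 - 2768) = ((-2418 + 2437)*(-2 - 1062) + 1053)/(-2265 - 2768) = (19*(-1064) + 1053)/(-5033) = (-20216 + 1053)*(-1/5033) = -19163*(-1/5033) = 19163/5033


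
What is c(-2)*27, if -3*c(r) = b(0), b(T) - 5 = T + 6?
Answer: -99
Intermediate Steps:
b(T) = 11 + T (b(T) = 5 + (T + 6) = 5 + (6 + T) = 11 + T)
c(r) = -11/3 (c(r) = -(11 + 0)/3 = -⅓*11 = -11/3)
c(-2)*27 = -11/3*27 = -99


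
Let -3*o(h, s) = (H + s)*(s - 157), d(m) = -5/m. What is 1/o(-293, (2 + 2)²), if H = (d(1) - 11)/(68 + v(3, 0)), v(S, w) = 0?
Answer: 17/12596 ≈ 0.0013496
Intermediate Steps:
H = -4/17 (H = (-5/1 - 11)/(68 + 0) = (-5*1 - 11)/68 = (-5 - 11)*(1/68) = -16*1/68 = -4/17 ≈ -0.23529)
o(h, s) = -(-157 + s)*(-4/17 + s)/3 (o(h, s) = -(-4/17 + s)*(s - 157)/3 = -(-4/17 + s)*(-157 + s)/3 = -(-157 + s)*(-4/17 + s)/3)
1/o(-293, (2 + 2)²) = 1/(-628/51 - (2 + 2)⁴/3 + 891*(2 + 2)²/17) = 1/(-628/51 - (4²)²/3 + (891/17)*4²) = 1/(-628/51 - ⅓*16² + (891/17)*16) = 1/(-628/51 - ⅓*256 + 14256/17) = 1/(-628/51 - 256/3 + 14256/17) = 1/(12596/17) = 17/12596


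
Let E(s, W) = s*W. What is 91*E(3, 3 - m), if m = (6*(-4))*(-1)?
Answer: -5733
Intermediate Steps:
m = 24 (m = -24*(-1) = 24)
E(s, W) = W*s
91*E(3, 3 - m) = 91*((3 - 1*24)*3) = 91*((3 - 24)*3) = 91*(-21*3) = 91*(-63) = -5733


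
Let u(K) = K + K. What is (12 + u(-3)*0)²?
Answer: 144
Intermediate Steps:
u(K) = 2*K
(12 + u(-3)*0)² = (12 + (2*(-3))*0)² = (12 - 6*0)² = (12 + 0)² = 12² = 144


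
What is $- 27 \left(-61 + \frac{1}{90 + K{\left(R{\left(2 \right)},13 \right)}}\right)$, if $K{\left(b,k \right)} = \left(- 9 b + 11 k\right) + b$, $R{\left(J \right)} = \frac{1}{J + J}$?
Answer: $\frac{126810}{77} \approx 1646.9$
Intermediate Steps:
$R{\left(J \right)} = \frac{1}{2 J}$
$K{\left(b,k \right)} = - 8 b + 11 k$
$- 27 \left(-61 + \frac{1}{90 + K{\left(R{\left(2 \right)},13 \right)}}\right) = - 27 \left(-61 + \frac{1}{90 + \left(- 8 \frac{1}{2 \cdot 2} + 11 \cdot 13\right)}\right) = - 27 \left(-61 + \frac{1}{90 + \left(- 8 \cdot \frac{1}{2} \cdot \frac{1}{2} + 143\right)}\right) = - 27 \left(-61 + \frac{1}{90 + \left(\left(-8\right) \frac{1}{4} + 143\right)}\right) = - 27 \left(-61 + \frac{1}{90 + \left(-2 + 143\right)}\right) = - 27 \left(-61 + \frac{1}{90 + 141}\right) = - 27 \left(-61 + \frac{1}{231}\right) = \left(-27\right) \left(- \frac{14090}{231}\right) = \frac{126810}{77}$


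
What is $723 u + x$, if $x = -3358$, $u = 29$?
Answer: $17609$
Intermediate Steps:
$723 u + x = 723 \cdot 29 - 3358 = 20967 - 3358 = 17609$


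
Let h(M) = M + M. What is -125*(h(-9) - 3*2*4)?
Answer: 5250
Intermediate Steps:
h(M) = 2*M
-125*(h(-9) - 3*2*4) = -125*(2*(-9) - 3*2*4) = -125*(-18 - 6*4) = -125*(-18 - 24) = -125*(-42) = 5250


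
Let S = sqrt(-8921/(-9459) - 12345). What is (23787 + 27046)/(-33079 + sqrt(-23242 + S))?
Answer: 160276449/(-104298087 + sqrt(3153)*sqrt(-73282026 + I*sqrt(122717318134))) ≈ -1.5367 - 0.0070824*I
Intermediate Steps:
S = I*sqrt(122717318134)/3153 (S = sqrt(-8921*(-1/9459) - 12345) = sqrt(8921/9459 - 12345) = sqrt(-116762434/9459) = I*sqrt(122717318134)/3153 ≈ 111.1*I)
(23787 + 27046)/(-33079 + sqrt(-23242 + S)) = (23787 + 27046)/(-33079 + sqrt(-23242 + I*sqrt(122717318134)/3153)) = 50833/(-33079 + sqrt(-23242 + I*sqrt(122717318134)/3153))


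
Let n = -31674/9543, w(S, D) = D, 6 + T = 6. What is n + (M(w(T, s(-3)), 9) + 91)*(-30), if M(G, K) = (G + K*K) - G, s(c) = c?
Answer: -16424518/3181 ≈ -5163.3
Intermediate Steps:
T = 0 (T = -6 + 6 = 0)
M(G, K) = K² (M(G, K) = (G + K²) - G = K²)
n = -10558/3181 (n = -31674*1/9543 = -10558/3181 ≈ -3.3191)
n + (M(w(T, s(-3)), 9) + 91)*(-30) = -10558/3181 + (9² + 91)*(-30) = -10558/3181 + (81 + 91)*(-30) = -10558/3181 + 172*(-30) = -10558/3181 - 5160 = -16424518/3181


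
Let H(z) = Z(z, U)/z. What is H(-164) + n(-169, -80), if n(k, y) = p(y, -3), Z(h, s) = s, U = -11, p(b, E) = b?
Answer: -13109/164 ≈ -79.933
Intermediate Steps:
n(k, y) = y
H(z) = -11/z
H(-164) + n(-169, -80) = -11/(-164) - 80 = -11*(-1/164) - 80 = 11/164 - 80 = -13109/164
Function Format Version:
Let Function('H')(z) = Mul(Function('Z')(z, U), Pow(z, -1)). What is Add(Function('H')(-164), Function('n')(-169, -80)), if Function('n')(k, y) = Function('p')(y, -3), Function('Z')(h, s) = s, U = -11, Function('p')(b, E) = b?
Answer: Rational(-13109, 164) ≈ -79.933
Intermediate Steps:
Function('n')(k, y) = y
Function('H')(z) = Mul(-11, Pow(z, -1))
Add(Function('H')(-164), Function('n')(-169, -80)) = Add(Mul(-11, Pow(-164, -1)), -80) = Add(Mul(-11, Rational(-1, 164)), -80) = Add(Rational(11, 164), -80) = Rational(-13109, 164)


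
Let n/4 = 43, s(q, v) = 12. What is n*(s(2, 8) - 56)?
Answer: -7568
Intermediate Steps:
n = 172 (n = 4*43 = 172)
n*(s(2, 8) - 56) = 172*(12 - 56) = 172*(-44) = -7568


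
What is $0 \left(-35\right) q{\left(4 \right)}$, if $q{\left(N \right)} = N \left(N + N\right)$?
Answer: $0$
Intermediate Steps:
$q{\left(N \right)} = 2 N^{2}$ ($q{\left(N \right)} = N 2 N = 2 N^{2}$)
$0 \left(-35\right) q{\left(4 \right)} = 0 \left(-35\right) 2 \cdot 4^{2} = 0 \cdot 2 \cdot 16 = 0 \cdot 32 = 0$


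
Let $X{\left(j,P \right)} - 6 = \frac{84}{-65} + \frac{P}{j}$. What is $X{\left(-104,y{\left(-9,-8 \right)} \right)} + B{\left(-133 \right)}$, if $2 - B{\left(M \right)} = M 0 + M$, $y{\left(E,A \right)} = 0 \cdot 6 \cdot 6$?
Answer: $\frac{9081}{65} \approx 139.71$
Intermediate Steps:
$y{\left(E,A \right)} = 0$ ($y{\left(E,A \right)} = 0 \cdot 6 = 0$)
$X{\left(j,P \right)} = \frac{306}{65} + \frac{P}{j}$ ($X{\left(j,P \right)} = 6 + \left(\frac{84}{-65} + \frac{P}{j}\right) = 6 + \left(84 \left(- \frac{1}{65}\right) + \frac{P}{j}\right) = 6 + \left(- \frac{84}{65} + \frac{P}{j}\right) = \frac{306}{65} + \frac{P}{j}$)
$B{\left(M \right)} = 2 - M$ ($B{\left(M \right)} = 2 - \left(M 0 + M\right) = 2 - \left(0 + M\right) = 2 - M$)
$X{\left(-104,y{\left(-9,-8 \right)} \right)} + B{\left(-133 \right)} = \left(\frac{306}{65} + \frac{0}{-104}\right) + \left(2 - -133\right) = \left(\frac{306}{65} + 0 \left(- \frac{1}{104}\right)\right) + \left(2 + 133\right) = \left(\frac{306}{65} + 0\right) + 135 = \frac{306}{65} + 135 = \frac{9081}{65}$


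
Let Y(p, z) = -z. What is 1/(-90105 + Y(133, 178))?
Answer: -1/90283 ≈ -1.1076e-5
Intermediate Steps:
1/(-90105 + Y(133, 178)) = 1/(-90105 - 1*178) = 1/(-90105 - 178) = 1/(-90283) = -1/90283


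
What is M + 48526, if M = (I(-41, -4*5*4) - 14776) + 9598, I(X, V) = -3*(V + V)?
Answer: 43828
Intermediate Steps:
I(X, V) = -6*V
M = -4698 (M = (-6*(-4*5)*4 - 14776) + 9598 = (-(-120)*4 - 14776) + 9598 = (-6*(-80) - 14776) + 9598 = (480 - 14776) + 9598 = -14296 + 9598 = -4698)
M + 48526 = -4698 + 48526 = 43828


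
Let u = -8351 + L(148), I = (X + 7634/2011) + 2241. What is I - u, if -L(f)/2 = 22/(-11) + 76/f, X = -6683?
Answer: 290918211/74407 ≈ 3909.8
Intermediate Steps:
L(f) = 4 - 152/f (L(f) = -2*(22/(-11) + 76/f) = -2*(22*(-1/11) + 76/f) = -2*(-2 + 76/f) = 4 - 152/f)
I = -8925228/2011 (I = (-6683 + 7634/2011) + 2241 = -13431879/2011 + 2241 = -8925228/2011 ≈ -4438.2)
u = -308877/37 (u = -8351 + (4 - 152/148) = -8351 + (4 - 152*1/148) = -8351 + (4 - 38/37) = -8351 + 110/37 = -308877/37 ≈ -8348.0)
I - u = -8925228/2011 - 1*(-308877/37) = -8925228/2011 + 308877/37 = 290918211/74407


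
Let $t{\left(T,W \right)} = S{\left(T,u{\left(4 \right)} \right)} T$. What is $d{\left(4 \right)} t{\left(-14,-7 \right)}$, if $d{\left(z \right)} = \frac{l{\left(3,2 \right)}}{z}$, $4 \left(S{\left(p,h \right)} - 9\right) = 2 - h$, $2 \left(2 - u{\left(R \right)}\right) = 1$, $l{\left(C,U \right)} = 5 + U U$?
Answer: $- \frac{4599}{16} \approx -287.44$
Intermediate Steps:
$l{\left(C,U \right)} = 5 + U^{2}$
$u{\left(R \right)} = \frac{3}{2}$ ($u{\left(R \right)} = 2 - \frac{1}{2} = \frac{3}{2}$)
$S{\left(p,h \right)} = \frac{19}{2} - \frac{h}{4}$ ($S{\left(p,h \right)} = 9 + \frac{2 - h}{4} = 9 - \left(- \frac{1}{2} + \frac{h}{4}\right) = \frac{19}{2} - \frac{h}{4}$)
$d{\left(z \right)} = \frac{9}{z}$ ($d{\left(z \right)} = \frac{5 + 2^{2}}{z} = \frac{5 + 4}{z} = \frac{9}{z}$)
$t{\left(T,W \right)} = \frac{73 T}{8}$ ($t{\left(T,W \right)} = \left(\frac{19}{2} - \frac{3}{8}\right) T = \frac{73 T}{8}$)
$d{\left(4 \right)} t{\left(-14,-7 \right)} = \frac{9}{4} \cdot \frac{73}{8} \left(-14\right) = 9 \cdot \frac{1}{4} \left(- \frac{511}{4}\right) = \frac{9}{4} \left(- \frac{511}{4}\right) = - \frac{4599}{16}$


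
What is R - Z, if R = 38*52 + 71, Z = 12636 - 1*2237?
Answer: -8352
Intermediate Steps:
Z = 10399 (Z = 12636 - 2237 = 10399)
R = 2047 (R = 1976 + 71 = 2047)
R - Z = 2047 - 1*10399 = 2047 - 10399 = -8352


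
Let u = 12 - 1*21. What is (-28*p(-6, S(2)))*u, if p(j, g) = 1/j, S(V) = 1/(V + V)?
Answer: -42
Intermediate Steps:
S(V) = 1/(2*V)
u = -9 (u = 12 - 21 = -9)
(-28*p(-6, S(2)))*u = -28/(-6)*(-9) = -28*(-1/6)*(-9) = (14/3)*(-9) = -42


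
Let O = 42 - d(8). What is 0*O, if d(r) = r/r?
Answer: 0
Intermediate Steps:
d(r) = 1
O = 41 (O = 42 - 1*1 = 42 - 1 = 41)
0*O = 0*41 = 0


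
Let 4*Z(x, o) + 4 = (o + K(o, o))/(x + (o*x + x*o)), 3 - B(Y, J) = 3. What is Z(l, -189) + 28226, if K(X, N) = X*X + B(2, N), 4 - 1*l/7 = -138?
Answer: 1510995881/53534 ≈ 28225.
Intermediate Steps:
l = 994 (l = 28 - 7*(-138) = 28 + 966 = 994)
B(Y, J) = 0 (B(Y, J) = 3 - 1*3 = 3 - 3 = 0)
K(X, N) = X² (K(X, N) = X*X + 0 = X² + 0 = X²)
Z(x, o) = -1 + (o + o²)/(4*(x + 2*o*x)) (Z(x, o) = -1 + ((o + o²)/(x + (o*x + x*o)))/4 = -1 + ((o + o²)/(x + (o*x + o*x)))/4 = -1 + ((o + o²)/(x + 2*o*x))/4 = -1 + (o + o²)/(4*(x + 2*o*x)))
Z(l, -189) + 28226 = (¼)*(-189 + (-189)² - 4*994 - 8*(-189)*994)/(994*(1 + 2*(-189))) + 28226 = (¼)*(1/994)*(-189 + 35721 - 3976 + 1502928)/(1 - 378) + 28226 = (¼)*(1/994)*1534484/(-377) + 28226 = (¼)*(1/994)*(-1/377)*1534484 + 28226 = -54803/53534 + 28226 = 1510995881/53534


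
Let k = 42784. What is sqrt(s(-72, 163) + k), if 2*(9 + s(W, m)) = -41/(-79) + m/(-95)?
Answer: 2*sqrt(602317309855)/7505 ≈ 206.82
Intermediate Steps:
s(W, m) = -1381/158 - m/190 (s(W, m) = -9 + (-41/(-79) + m/(-95))/2 = -9 + (-41*(-1/79) + m*(-1/95))/2 = -9 + (41/79 - m/95)/2 = -9 + (41/158 - m/190) = -1381/158 - m/190)
sqrt(s(-72, 163) + k) = sqrt((-1381/158 - 1/190*163) + 42784) = sqrt((-1381/158 - 163/190) + 42784) = sqrt(-72036/7505 + 42784) = sqrt(321021884/7505) = 2*sqrt(602317309855)/7505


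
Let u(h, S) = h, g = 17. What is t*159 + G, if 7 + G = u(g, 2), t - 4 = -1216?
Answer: -192698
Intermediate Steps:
t = -1212 (t = 4 - 1216 = -1212)
G = 10 (G = -7 + 17 = 10)
t*159 + G = -1212*159 + 10 = -192708 + 10 = -192698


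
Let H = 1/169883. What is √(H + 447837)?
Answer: 4*√16485561830039/24269 ≈ 669.21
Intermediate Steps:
H = 1/169883 ≈ 5.8864e-6
√(H + 447837) = √(1/169883 + 447837) = √(76079893072/169883) = 4*√16485561830039/24269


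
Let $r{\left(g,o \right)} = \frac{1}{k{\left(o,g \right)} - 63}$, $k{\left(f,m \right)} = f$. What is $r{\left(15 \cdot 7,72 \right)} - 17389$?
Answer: $- \frac{156500}{9} \approx -17389.0$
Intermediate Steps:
$r{\left(g,o \right)} = \frac{1}{-63 + o}$ ($r{\left(g,o \right)} = \frac{1}{o - 63} = \frac{1}{-63 + o}$)
$r{\left(15 \cdot 7,72 \right)} - 17389 = \frac{1}{-63 + 72} - 17389 = \frac{1}{9} - 17389 = - \frac{156500}{9}$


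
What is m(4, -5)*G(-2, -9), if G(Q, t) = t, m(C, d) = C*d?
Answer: 180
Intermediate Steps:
m(4, -5)*G(-2, -9) = (4*(-5))*(-9) = -20*(-9) = 180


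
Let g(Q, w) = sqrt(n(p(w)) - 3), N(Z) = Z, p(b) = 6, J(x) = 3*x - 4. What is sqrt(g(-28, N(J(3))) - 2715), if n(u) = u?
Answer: sqrt(-2715 + sqrt(3)) ≈ 52.089*I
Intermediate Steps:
J(x) = -4 + 3*x
g(Q, w) = sqrt(3) (g(Q, w) = sqrt(6 - 3) = sqrt(3))
sqrt(g(-28, N(J(3))) - 2715) = sqrt(sqrt(3) - 2715) = sqrt(-2715 + sqrt(3))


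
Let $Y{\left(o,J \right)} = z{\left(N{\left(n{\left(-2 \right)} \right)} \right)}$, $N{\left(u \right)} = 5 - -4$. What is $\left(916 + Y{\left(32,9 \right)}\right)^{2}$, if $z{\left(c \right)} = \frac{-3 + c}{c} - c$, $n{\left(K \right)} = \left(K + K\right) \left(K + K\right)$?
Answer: $\frac{7414729}{9} \approx 8.2386 \cdot 10^{5}$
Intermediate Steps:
$n{\left(K \right)} = 4 K^{2}$ ($n{\left(K \right)} = 2 K 2 K = 4 K^{2}$)
$N{\left(u \right)} = 9$ ($N{\left(u \right)} = 5 + 4 = 9$)
$z{\left(c \right)} = - c + \frac{-3 + c}{c}$ ($z{\left(c \right)} = \frac{-3 + c}{c} - c = - c + \frac{-3 + c}{c}$)
$Y{\left(o,J \right)} = - \frac{25}{3}$ ($Y{\left(o,J \right)} = 1 - 9 - \frac{3}{9} = 1 - 9 - \frac{1}{3} = - \frac{25}{3}$)
$\left(916 + Y{\left(32,9 \right)}\right)^{2} = \left(916 - \frac{25}{3}\right)^{2} = \left(\frac{2723}{3}\right)^{2} = \frac{7414729}{9}$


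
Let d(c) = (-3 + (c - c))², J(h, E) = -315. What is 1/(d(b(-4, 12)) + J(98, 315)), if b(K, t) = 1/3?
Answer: -1/306 ≈ -0.0032680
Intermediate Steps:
b(K, t) = ⅓
d(c) = 9 (d(c) = (-3 + 0)² = (-3)² = 9)
1/(d(b(-4, 12)) + J(98, 315)) = 1/(9 - 315) = 1/(-306) = -1/306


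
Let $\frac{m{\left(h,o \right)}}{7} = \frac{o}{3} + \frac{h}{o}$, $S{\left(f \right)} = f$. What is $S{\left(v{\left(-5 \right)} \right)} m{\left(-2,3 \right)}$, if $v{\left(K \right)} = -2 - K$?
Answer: $7$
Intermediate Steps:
$m{\left(h,o \right)} = \frac{7 o}{3} + \frac{7 h}{o}$ ($m{\left(h,o \right)} = 7 \left(\frac{o}{3} + \frac{h}{o}\right) = \frac{7 o}{3} + \frac{7 h}{o}$)
$S{\left(v{\left(-5 \right)} \right)} m{\left(-2,3 \right)} = \left(-2 - -5\right) \left(\frac{7}{3} \cdot 3 + 7 \left(-2\right) \frac{1}{3}\right) = \left(-2 + 5\right) \left(7 + 7 \left(-2\right) \frac{1}{3}\right) = 3 \left(7 - \frac{14}{3}\right) = 3 \cdot \frac{7}{3} = 7$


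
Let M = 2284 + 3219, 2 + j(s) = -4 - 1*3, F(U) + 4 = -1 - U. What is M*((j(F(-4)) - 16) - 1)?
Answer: -143078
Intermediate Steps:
F(U) = -5 - U (F(U) = -4 + (-1 - U) = -5 - U)
j(s) = -9 (j(s) = -2 + (-4 - 1*3) = -2 + (-4 - 3) = -2 - 7 = -9)
M = 5503
M*((j(F(-4)) - 16) - 1) = 5503*((-9 - 16) - 1) = 5503*(-25 - 1) = 5503*(-26) = -143078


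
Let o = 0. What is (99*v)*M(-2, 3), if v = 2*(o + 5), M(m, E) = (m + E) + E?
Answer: 3960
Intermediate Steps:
M(m, E) = m + 2*E (M(m, E) = (E + m) + E = m + 2*E)
v = 10 (v = 2*(0 + 5) = 2*5 = 10)
(99*v)*M(-2, 3) = (99*10)*(-2 + 2*3) = 990*(-2 + 6) = 990*4 = 3960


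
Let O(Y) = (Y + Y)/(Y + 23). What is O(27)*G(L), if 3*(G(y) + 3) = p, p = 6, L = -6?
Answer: -27/25 ≈ -1.0800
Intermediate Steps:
O(Y) = 2*Y/(23 + Y) (O(Y) = (2*Y)/(23 + Y) = 2*Y/(23 + Y))
G(y) = -1 (G(y) = -3 + (⅓)*6 = -3 + 2 = -1)
O(27)*G(L) = (2*27/(23 + 27))*(-1) = (2*27/50)*(-1) = (2*27*(1/50))*(-1) = (27/25)*(-1) = -27/25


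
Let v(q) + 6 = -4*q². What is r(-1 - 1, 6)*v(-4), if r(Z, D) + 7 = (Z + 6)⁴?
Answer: -17430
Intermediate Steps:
r(Z, D) = -7 + (6 + Z)⁴ (r(Z, D) = -7 + (Z + 6)⁴ = -7 + (6 + Z)⁴)
v(q) = -6 - 4*q²
r(-1 - 1, 6)*v(-4) = (-7 + (6 + (-1 - 1))⁴)*(-6 - 4*(-4)²) = (-7 + (6 - 2)⁴)*(-6 - 4*16) = (-7 + 4⁴)*(-6 - 64) = (-7 + 256)*(-70) = 249*(-70) = -17430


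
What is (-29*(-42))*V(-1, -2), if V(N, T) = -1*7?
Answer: -8526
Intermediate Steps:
V(N, T) = -7
(-29*(-42))*V(-1, -2) = -29*(-42)*(-7) = 1218*(-7) = -8526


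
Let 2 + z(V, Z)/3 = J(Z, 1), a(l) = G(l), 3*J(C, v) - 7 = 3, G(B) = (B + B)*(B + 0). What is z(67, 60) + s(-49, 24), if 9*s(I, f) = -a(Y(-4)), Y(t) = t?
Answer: 4/9 ≈ 0.44444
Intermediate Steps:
G(B) = 2*B² (G(B) = (2*B)*B = 2*B²)
J(C, v) = 10/3 (J(C, v) = 7/3 + (⅓)*3 = 7/3 + 1 = 10/3)
a(l) = 2*l²
z(V, Z) = 4 (z(V, Z) = -6 + 3*(10/3) = -6 + 10 = 4)
s(I, f) = -32/9 (s(I, f) = (-2*(-4)²)/9 = (-2*16)/9 = (-1*32)/9 = (⅑)*(-32) = -32/9)
z(67, 60) + s(-49, 24) = 4 - 32/9 = 4/9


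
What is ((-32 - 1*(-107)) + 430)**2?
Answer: 255025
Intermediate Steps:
((-32 - 1*(-107)) + 430)**2 = ((-32 + 107) + 430)**2 = (75 + 430)**2 = 505**2 = 255025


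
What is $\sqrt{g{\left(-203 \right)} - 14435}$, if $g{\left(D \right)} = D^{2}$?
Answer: $\sqrt{26774} \approx 163.63$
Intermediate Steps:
$\sqrt{g{\left(-203 \right)} - 14435} = \sqrt{\left(-203\right)^{2} - 14435} = \sqrt{41209 - 14435} = \sqrt{26774}$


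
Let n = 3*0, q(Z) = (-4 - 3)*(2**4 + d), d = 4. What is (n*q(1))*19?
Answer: 0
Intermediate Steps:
q(Z) = -140 (q(Z) = (-4 - 3)*(2**4 + 4) = -7*(16 + 4) = -7*20 = -140)
n = 0
(n*q(1))*19 = (0*(-140))*19 = 0*19 = 0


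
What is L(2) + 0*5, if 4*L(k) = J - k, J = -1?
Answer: -3/4 ≈ -0.75000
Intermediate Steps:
L(k) = -1/4 - k/4 (L(k) = (-1 - k)/4 = -1/4 - k/4)
L(2) + 0*5 = (-1/4 - 1/4*2) + 0*5 = (-1/4 - 1/2) + 0 = -3/4 + 0 = -3/4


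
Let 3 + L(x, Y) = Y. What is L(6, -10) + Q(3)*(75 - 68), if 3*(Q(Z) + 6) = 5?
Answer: -130/3 ≈ -43.333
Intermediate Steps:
L(x, Y) = -3 + Y
Q(Z) = -13/3 (Q(Z) = -6 + (⅓)*5 = -6 + 5/3 = -13/3)
L(6, -10) + Q(3)*(75 - 68) = (-3 - 10) - 13*(75 - 68)/3 = -13 - 13/3*7 = -13 - 91/3 = -130/3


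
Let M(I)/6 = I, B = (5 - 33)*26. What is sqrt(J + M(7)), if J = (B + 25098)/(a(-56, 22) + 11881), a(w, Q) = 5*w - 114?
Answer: 2*sqrt(1455471822)/11487 ≈ 6.6424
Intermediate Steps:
a(w, Q) = -114 + 5*w
B = -728 (B = -28*26 = -728)
M(I) = 6*I
J = 24370/11487 (J = (-728 + 25098)/((-114 + 5*(-56)) + 11881) = 24370/((-114 - 280) + 11881) = 24370/(-394 + 11881) = 24370/11487 ≈ 2.1215)
sqrt(J + M(7)) = sqrt(24370/11487 + 6*7) = sqrt(24370/11487 + 42) = sqrt(506824/11487) = 2*sqrt(1455471822)/11487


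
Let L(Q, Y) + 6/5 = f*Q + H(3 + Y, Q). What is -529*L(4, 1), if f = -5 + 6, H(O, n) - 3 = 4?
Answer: -25921/5 ≈ -5184.2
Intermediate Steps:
H(O, n) = 7 (H(O, n) = 3 + 4 = 7)
f = 1
L(Q, Y) = 29/5 + Q (L(Q, Y) = -6/5 + (1*Q + 7) = -6/5 + (Q + 7) = -6/5 + (7 + Q) = 29/5 + Q)
-529*L(4, 1) = -529*(29/5 + 4) = -529*49/5 = -25921/5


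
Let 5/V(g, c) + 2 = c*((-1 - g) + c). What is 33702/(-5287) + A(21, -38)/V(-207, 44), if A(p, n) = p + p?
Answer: 2441981382/26435 ≈ 92377.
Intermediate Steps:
A(p, n) = 2*p
V(g, c) = 5/(-2 + c*(-1 + c - g)) (V(g, c) = 5/(-2 + c*((-1 - g) + c)) = 5/(-2 + c*(-1 + c - g)))
33702/(-5287) + A(21, -38)/V(-207, 44) = 33702/(-5287) + (2*21)/((5/(-2 + 44**2 - 1*44 - 1*44*(-207)))) = 33702*(-1/5287) + 42/((5/(-2 + 1936 - 44 + 9108))) = -33702/5287 + 42/((5/10998)) = -33702/5287 + 42/((5*(1/10998))) = -33702/5287 + 42/(5/10998) = -33702/5287 + 42*(10998/5) = -33702/5287 + 461916/5 = 2441981382/26435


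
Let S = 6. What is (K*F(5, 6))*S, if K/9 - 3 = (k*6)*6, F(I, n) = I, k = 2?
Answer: 20250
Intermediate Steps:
K = 675 (K = 27 + 9*((2*6)*6) = 27 + 9*(12*6) = 27 + 9*72 = 27 + 648 = 675)
(K*F(5, 6))*S = (675*5)*6 = 3375*6 = 20250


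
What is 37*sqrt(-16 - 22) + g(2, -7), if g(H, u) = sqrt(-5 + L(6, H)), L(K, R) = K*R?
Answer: sqrt(7) + 37*I*sqrt(38) ≈ 2.6458 + 228.08*I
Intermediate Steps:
g(H, u) = sqrt(-5 + 6*H)
37*sqrt(-16 - 22) + g(2, -7) = 37*sqrt(-16 - 22) + sqrt(-5 + 6*2) = 37*sqrt(-38) + sqrt(-5 + 12) = 37*(I*sqrt(38)) + sqrt(7) = 37*I*sqrt(38) + sqrt(7) = sqrt(7) + 37*I*sqrt(38)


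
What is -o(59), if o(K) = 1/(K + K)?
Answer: -1/118 ≈ -0.0084746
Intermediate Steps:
o(K) = 1/(2*K)
-o(59) = -1/(2*59) = -1*1/118 = -1/118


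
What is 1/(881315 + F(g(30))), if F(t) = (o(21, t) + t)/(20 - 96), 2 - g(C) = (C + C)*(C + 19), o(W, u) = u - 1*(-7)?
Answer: 76/66985809 ≈ 1.1346e-6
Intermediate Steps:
o(W, u) = 7 + u (o(W, u) = u + 7 = 7 + u)
g(C) = 2 - 2*C*(19 + C) (g(C) = 2 - (C + C)*(C + 19) = 2 - 2*C*(19 + C))
F(t) = -7/76 - t/38 (F(t) = ((7 + t) + t)/(20 - 96) = (7 + 2*t)/(-76) = (7 + 2*t)*(-1/76) = -7/76 - t/38)
1/(881315 + F(g(30))) = 1/(881315 + (-7/76 - (2 - 38*30 - 2*30²)/38)) = 1/(881315 + (-7/76 - (2 - 1140 - 2*900)/38)) = 1/(881315 + (-7/76 - (2 - 1140 - 1800)/38)) = 1/(881315 + (-7/76 - 1/38*(-2938))) = 1/(881315 + (-7/76 + 1469/19)) = 1/(881315 + 5869/76) = 1/(66985809/76) = 76/66985809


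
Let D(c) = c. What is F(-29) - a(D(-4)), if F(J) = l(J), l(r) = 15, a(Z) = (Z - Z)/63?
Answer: 15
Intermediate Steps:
a(Z) = 0 (a(Z) = 0*(1/63) = 0)
F(J) = 15
F(-29) - a(D(-4)) = 15 - 1*0 = 15 + 0 = 15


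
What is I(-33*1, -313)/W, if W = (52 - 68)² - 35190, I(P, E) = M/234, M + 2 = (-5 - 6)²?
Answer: -119/8174556 ≈ -1.4557e-5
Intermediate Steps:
M = 119 (M = -2 + (-5 - 6)² = -2 + (-11)² = -2 + 121 = 119)
I(P, E) = 119/234
W = -34934 (W = (-16)² - 35190 = 256 - 35190 = -34934)
I(-33*1, -313)/W = (119/234)/(-34934) = (119/234)*(-1/34934) = -119/8174556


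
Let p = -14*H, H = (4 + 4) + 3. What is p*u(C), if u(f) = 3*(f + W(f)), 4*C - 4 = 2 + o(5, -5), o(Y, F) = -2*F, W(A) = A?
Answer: -3696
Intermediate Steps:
H = 11 (H = 8 + 3 = 11)
p = -154 (p = -14*11 = -154)
C = 4 (C = 1 + (2 - 2*(-5))/4 = 1 + (2 + 10)/4 = 1 + (1/4)*12 = 1 + 3 = 4)
u(f) = 6*f (u(f) = 3*(f + f) = 3*(2*f) = 6*f)
p*u(C) = -924*4 = -154*24 = -3696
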